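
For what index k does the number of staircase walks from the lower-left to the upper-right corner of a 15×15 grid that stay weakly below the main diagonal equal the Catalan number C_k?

Monotone paths in an n×n grid that stay weakly below the diagonal are counted by C_n; here n = 15.

15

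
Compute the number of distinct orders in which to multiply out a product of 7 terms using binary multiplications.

Ways to associate a product of 7 factors correspond to binary trees on 7 leaves, so the count is C_6.
C_6 = C_5 · 2(2·5+1)/(5+2) = 42 · 22/7 = 132.

132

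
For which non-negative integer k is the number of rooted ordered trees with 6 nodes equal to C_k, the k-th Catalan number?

A rooted plane tree on 6 nodes has 5 edges, and such trees are counted by C_5.

5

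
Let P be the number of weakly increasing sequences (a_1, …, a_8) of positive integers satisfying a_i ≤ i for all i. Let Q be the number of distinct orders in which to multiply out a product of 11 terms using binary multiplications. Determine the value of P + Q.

18226

Such sub-staircase sequences of length n are counted by C_n; here n = 8. So P = C_8 = 1430.
Ways to associate a product of 11 factors correspond to binary trees on 11 leaves, so the count is C_10. So Q = C_10 = 16796.
P + Q = 1430 + 16796 = 18226.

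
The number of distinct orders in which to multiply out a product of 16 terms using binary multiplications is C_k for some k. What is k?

Bracketing 16 factors into binary products is counted by C_{16−1} = C_15.

15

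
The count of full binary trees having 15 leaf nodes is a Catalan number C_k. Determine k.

14

A full binary tree with L leaves has L−1 internal nodes and is counted by C_{L−1}; L = 15 gives C_14.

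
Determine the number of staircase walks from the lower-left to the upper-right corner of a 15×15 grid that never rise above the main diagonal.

Monotone paths in an n×n grid that stay weakly below the diagonal are counted by C_n; here n = 15.
C_15 = C(30,15)/16 = 155117520/16 = 9694845.

9694845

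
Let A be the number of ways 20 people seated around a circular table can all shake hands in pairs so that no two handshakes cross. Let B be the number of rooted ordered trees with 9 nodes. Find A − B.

With 20 = 2·10 people, non-crossing handshake pairings are non-crossing perfect matchings on a circle, counted by C_10. So A = C_10 = 16796.
Rooted ordered (plane) trees on m nodes have m−1 edges and are counted by C_{m−1}; m = 9 gives C_8. So B = C_8 = 1430.
A − B = 16796 − 1430 = 15366.

15366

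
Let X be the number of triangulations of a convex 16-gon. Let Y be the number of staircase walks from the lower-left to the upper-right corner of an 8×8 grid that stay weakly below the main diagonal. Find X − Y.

The number of triangulations of a 16-gon is the Catalan number C_14 (index = sides − 2). So X = C_14 = 2674440.
Sub-diagonal monotone paths from (0,0) to (8,8) biject with Dyck paths of semilength 8, giving C_8. So Y = C_8 = 1430.
X − Y = 2674440 − 1430 = 2673010.

2673010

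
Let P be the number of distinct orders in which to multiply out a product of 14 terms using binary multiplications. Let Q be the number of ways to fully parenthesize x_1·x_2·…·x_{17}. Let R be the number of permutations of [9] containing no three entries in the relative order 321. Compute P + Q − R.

Bracketing 14 factors into binary products is counted by C_{14−1} = C_13. So P = C_13 = 742900.
Ways to associate a product of 17 factors correspond to binary trees on 17 leaves, so the count is C_16. So Q = C_16 = 35357670.
For any fixed pattern of length 3, the pattern-avoiding permutations of [9] number C_9. So R = C_9 = 4862.
P + Q − R = 742900 + 35357670 − 4862 = 36095708.

36095708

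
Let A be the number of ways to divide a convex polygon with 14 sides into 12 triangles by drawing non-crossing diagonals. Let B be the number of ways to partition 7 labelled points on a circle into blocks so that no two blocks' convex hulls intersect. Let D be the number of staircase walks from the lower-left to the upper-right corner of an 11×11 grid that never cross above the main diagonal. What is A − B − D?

148797

A convex 14-gon is triangulated into 12 triangles, and the number of such triangulations is the Catalan number C_{14−2} = C_12. So A = C_12 = 208012.
The non-crossing partitions of [7] form a lattice of size C_7. So B = C_7 = 429.
Monotone paths in an n×n grid that stay weakly below the diagonal are counted by C_n; here n = 11. So D = C_11 = 58786.
A − B − D = 208012 − 429 − 58786 = 148797.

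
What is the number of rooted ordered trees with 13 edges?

742900

A rooted plane tree with 13 edges has 14 nodes, and the count is C_13.
C_13 = C_12 · 2(2·12+1)/(12+2) = 208012 · 50/14 = 742900.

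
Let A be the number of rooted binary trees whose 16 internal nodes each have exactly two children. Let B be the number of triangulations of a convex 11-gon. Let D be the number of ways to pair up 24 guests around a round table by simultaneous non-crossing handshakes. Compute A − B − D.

35144796

Full binary trees with n internal nodes are counted by C_n; here n = 16. So A = C_16 = 35357670.
The number of triangulations of an 11-gon is the Catalan number C_9 (index = sides − 2). So B = C_9 = 4862.
With 24 = 2·12 people, non-crossing handshake pairings are non-crossing perfect matchings on a circle, counted by C_12. So D = C_12 = 208012.
A − B − D = 35357670 − 4862 − 208012 = 35144796.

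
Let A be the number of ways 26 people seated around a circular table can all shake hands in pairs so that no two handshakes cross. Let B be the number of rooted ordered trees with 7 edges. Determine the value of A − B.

Non-crossing handshake pairings of 2n people are counted by C_n; 26 people gives n = 13. So A = C_13 = 742900.
A rooted plane tree with 7 edges has 8 nodes, and the count is C_7. So B = C_7 = 429.
A − B = 742900 − 429 = 742471.

742471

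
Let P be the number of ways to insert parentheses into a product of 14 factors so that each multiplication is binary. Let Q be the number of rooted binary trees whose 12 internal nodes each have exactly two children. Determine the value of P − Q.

Bracketing 14 factors into binary products is counted by C_{14−1} = C_13. So P = C_13 = 742900.
Full binary trees with n internal nodes are counted by C_n; here n = 12. So Q = C_12 = 208012.
P − Q = 742900 − 208012 = 534888.

534888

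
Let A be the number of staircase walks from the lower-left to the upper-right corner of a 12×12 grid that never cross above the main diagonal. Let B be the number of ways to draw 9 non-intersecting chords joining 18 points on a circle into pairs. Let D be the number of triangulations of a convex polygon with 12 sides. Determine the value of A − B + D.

Monotone paths in an n×n grid that stay weakly below the diagonal are counted by C_n; here n = 12. So A = C_12 = 208012.
Non-crossing perfect matchings of 2n points on a circle are counted by C_n; with 18 points, n = 9. So B = C_9 = 4862.
The number of triangulations of a 12-gon is the Catalan number C_10 (index = sides − 2). So D = C_10 = 16796.
A − B + D = 208012 − 4862 + 16796 = 219946.

219946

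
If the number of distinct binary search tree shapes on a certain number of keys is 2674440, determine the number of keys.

Binary search tree shapes on n keys are counted by C_n, and C_14 = 2674440.

14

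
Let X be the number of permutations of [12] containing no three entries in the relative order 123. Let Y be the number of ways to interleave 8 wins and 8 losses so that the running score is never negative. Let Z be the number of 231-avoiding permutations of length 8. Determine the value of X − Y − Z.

Permutations of [n] avoiding any single length-3 pattern are counted by C_n; here n = 12. So X = C_12 = 208012.
Reading a vote for the leader as '(' and for the other as ')' turns such a sequence into a balanced string of 8 pairs, so the count is C_8. So Y = C_8 = 1430.
For any fixed pattern of length 3, the pattern-avoiding permutations of [8] number C_8. So Z = C_8 = 1430.
X − Y − Z = 208012 − 1430 − 1430 = 205152.

205152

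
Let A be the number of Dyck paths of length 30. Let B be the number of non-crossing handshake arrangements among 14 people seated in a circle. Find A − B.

Dyck paths of semilength n (length 2n) are counted by C_n; here n = 15. So A = C_15 = 9694845.
Non-crossing handshake pairings of 2n people are counted by C_n; 14 people gives n = 7. So B = C_7 = 429.
A − B = 9694845 − 429 = 9694416.

9694416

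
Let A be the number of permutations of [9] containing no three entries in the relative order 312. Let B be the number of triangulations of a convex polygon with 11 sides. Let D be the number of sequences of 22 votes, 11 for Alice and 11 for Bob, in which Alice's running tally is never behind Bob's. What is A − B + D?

Permutations of [n] avoiding any single length-3 pattern are counted by C_n; here n = 9. So A = C_9 = 4862.
Triangulations of a convex m-gon are counted by C_{m−2}; with m = 11 this is C_9. So B = C_9 = 4862.
Ballot sequences with n votes each where one side never trails are Dyck words, counted by C_n; here n = 11. So D = C_11 = 58786.
A − B + D = 4862 − 4862 + 58786 = 58786.

58786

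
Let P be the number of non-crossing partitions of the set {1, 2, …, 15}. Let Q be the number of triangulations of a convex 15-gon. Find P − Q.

8951945

The non-crossing partitions of [15] form a lattice of size C_15. So P = C_15 = 9694845.
Triangulations of a convex m-gon are counted by C_{m−2}; with m = 15 this is C_13. So Q = C_13 = 742900.
P − Q = 9694845 − 742900 = 8951945.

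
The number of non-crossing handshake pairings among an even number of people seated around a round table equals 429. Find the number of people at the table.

14

Non-crossing handshake pairings of 2n people are counted by C_n; 429 = C_7.
So n = 7, and there are 2n = 14 people.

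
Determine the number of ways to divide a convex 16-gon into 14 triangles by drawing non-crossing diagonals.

A convex 16-gon is triangulated into 14 triangles, and the number of such triangulations is the Catalan number C_{16−2} = C_14.
C_14 = 2674440.

2674440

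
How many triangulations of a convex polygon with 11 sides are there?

The number of triangulations of an 11-gon is the Catalan number C_9 (index = sides − 2).
C_9 = C(18,9)/10 = 48620/10 = 4862.

4862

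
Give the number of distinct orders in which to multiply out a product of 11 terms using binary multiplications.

16796

Ways to associate a product of 11 factors correspond to binary trees on 11 leaves, so the count is C_10.
C_10 = C(20,10)/11 = 184756/11 = 16796.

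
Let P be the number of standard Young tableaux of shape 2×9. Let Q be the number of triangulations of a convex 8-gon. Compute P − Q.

4730

By the hook-length formula (or a Dyck-path bijection), SYT of shape 2×9 number C_9. So P = C_9 = 4862.
The number of triangulations of an 8-gon is the Catalan number C_6 (index = sides − 2). So Q = C_6 = 132.
P − Q = 4862 − 132 = 4730.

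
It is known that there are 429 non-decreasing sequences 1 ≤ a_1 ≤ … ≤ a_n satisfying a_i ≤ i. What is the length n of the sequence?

7

Such sub-staircase sequences of length n are counted by C_n; 429 = C_7.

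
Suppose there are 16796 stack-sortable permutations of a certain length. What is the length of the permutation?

10

Stack-sortable permutations of [n] are counted by C_n. The Catalan number equal to 16796 is C_10.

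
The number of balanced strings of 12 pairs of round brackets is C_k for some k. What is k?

Balanced strings of n pairs of brackets are counted by C_n; here n = 12.

12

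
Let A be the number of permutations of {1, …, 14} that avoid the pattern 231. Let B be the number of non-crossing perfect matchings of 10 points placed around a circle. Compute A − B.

Permutations of [n] avoiding any single length-3 pattern are counted by C_n; here n = 14. So A = C_14 = 2674440.
Pairing 10 circle points by 5 non-crossing chords gives C_5 matchings. So B = C_5 = 42.
A − B = 2674440 − 42 = 2674398.

2674398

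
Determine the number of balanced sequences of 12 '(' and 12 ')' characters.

Balanced strings of n pairs of brackets are counted by C_n; here n = 12.
C_12 = C_11 · 2(2·11+1)/(11+2) = 58786 · 46/13 = 208012.

208012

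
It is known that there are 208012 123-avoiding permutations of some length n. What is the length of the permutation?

12

Permutations of [n] avoiding a fixed length-3 pattern are counted by C_n, and C_12 = 208012.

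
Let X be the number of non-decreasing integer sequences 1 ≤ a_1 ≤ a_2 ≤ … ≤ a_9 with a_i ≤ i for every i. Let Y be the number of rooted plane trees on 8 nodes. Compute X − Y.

Weakly increasing sequences with a_i ≤ i biject with Dyck paths of semilength 9, so there are C_9. So X = C_9 = 4862.
A rooted plane tree on 8 nodes has 7 edges, and such trees are counted by C_7. So Y = C_7 = 429.
X − Y = 4862 − 429 = 4433.

4433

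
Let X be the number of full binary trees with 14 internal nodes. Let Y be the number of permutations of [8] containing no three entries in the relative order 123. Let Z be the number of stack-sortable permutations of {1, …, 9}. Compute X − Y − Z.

2668148

The number of full binary trees on 14 internal nodes is the Catalan number C_14. So X = C_14 = 2674440.
Permutations of [n] avoiding any single length-3 pattern are counted by C_n; here n = 8. So Y = C_8 = 1430.
Stack-sortable permutations are exactly the 231-avoiding ones, counted by C_n; here n = 9. So Z = C_9 = 4862.
X − Y − Z = 2674440 − 1430 − 4862 = 2668148.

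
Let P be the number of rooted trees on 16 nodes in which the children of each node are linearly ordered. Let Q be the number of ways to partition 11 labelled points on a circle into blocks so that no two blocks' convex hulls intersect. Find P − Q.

9636059

Rooted ordered (plane) trees on m nodes have m−1 edges and are counted by C_{m−1}; m = 16 gives C_15. So P = C_15 = 9694845.
The non-crossing partitions of [11] form a lattice of size C_11. So Q = C_11 = 58786.
P − Q = 9694845 − 58786 = 9636059.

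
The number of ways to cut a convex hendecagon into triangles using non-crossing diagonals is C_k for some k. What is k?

9

The number of triangulations of an 11-gon is the Catalan number C_9 (index = sides − 2).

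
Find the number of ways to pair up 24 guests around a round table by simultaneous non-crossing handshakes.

208012

Non-crossing handshake pairings of 2n people are counted by C_n; 24 people gives n = 12.
C_12 = 208012.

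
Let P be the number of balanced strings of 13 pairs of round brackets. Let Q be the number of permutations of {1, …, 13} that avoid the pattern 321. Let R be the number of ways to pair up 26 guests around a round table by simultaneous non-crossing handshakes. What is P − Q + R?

742900

A balanced arrangement of 13 bracket pairs is a Dyck word of semilength 13, so the count is C_13. So P = C_13 = 742900.
Permutations of [n] avoiding any single length-3 pattern are counted by C_n; here n = 13. So Q = C_13 = 742900.
With 26 = 2·13 people, non-crossing handshake pairings are non-crossing perfect matchings on a circle, counted by C_13. So R = C_13 = 742900.
P − Q + R = 742900 − 742900 + 742900 = 742900.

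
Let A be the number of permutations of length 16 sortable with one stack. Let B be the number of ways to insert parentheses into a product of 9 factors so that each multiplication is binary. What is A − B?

35356240

Stack-sortable permutations are exactly the 231-avoiding ones, counted by C_n; here n = 16. So A = C_16 = 35357670.
Bracketing 9 factors into binary products is counted by C_{9−1} = C_8. So B = C_8 = 1430.
A − B = 35357670 − 1430 = 35356240.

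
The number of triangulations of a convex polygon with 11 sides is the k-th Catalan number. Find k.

9

Triangulations of a convex m-gon are counted by C_{m−2}; with m = 11 this is C_9.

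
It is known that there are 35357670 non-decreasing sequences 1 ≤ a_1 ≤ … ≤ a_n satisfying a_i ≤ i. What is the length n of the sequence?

Such sub-staircase sequences of length n are counted by C_n. The Catalan number equal to 35357670 is C_16.

16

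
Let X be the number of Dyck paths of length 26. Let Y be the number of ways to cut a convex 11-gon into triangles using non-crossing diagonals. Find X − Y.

Dyck paths of semilength n (length 2n) are counted by C_n; here n = 13. So X = C_13 = 742900.
A convex 11-gon is triangulated into 9 triangles, and the number of such triangulations is the Catalan number C_{11−2} = C_9. So Y = C_9 = 4862.
X − Y = 742900 − 4862 = 738038.

738038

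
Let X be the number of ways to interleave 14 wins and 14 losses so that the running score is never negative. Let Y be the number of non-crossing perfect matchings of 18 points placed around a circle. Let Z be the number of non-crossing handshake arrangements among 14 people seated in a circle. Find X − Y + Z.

Ballot sequences with n votes each where one side never trails are Dyck words, counted by C_n; here n = 14. So X = C_14 = 2674440.
Pairing 18 circle points by 9 non-crossing chords gives C_9 matchings. So Y = C_9 = 4862.
Non-crossing handshake pairings of 2n people are counted by C_n; 14 people gives n = 7. So Z = C_7 = 429.
X − Y + Z = 2674440 − 4862 + 429 = 2670007.

2670007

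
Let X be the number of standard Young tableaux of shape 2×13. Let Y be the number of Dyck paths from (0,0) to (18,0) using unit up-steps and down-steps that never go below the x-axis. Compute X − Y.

738038

By the hook-length formula (or a Dyck-path bijection), SYT of shape 2×13 number C_13. So X = C_13 = 742900.
Paths of 9 up- and 9 down-steps that never dip below the axis are Dyck paths; their count is C_9. So Y = C_9 = 4862.
X − Y = 742900 − 4862 = 738038.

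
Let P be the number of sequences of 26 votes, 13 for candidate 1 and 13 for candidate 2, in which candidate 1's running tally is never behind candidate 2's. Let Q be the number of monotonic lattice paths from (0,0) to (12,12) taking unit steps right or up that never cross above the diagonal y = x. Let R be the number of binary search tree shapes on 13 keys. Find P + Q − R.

Ballot sequences with n votes each where one side never trails are Dyck words, counted by C_n; here n = 13. So P = C_13 = 742900.
Monotone paths in an n×n grid that stay weakly below the diagonal are counted by C_n; here n = 12. So Q = C_12 = 208012.
Binary trees (left/right distinguished) on n nodes are counted by C_n; here n = 13. So R = C_13 = 742900.
P + Q − R = 742900 + 208012 − 742900 = 208012.

208012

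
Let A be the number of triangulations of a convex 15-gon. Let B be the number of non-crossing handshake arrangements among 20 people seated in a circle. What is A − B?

A convex 15-gon is triangulated into 13 triangles, and the number of such triangulations is the Catalan number C_{15−2} = C_13. So A = C_13 = 742900.
With 20 = 2·10 people, non-crossing handshake pairings are non-crossing perfect matchings on a circle, counted by C_10. So B = C_10 = 16796.
A − B = 742900 − 16796 = 726104.

726104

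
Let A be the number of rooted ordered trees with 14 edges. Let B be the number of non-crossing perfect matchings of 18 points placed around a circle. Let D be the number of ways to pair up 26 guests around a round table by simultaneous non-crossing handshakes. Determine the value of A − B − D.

1926678

Rooted ordered trees with n edges are counted by C_n; here n = 14. So A = C_14 = 2674440.
Pairing 18 circle points by 9 non-crossing chords gives C_9 matchings. So B = C_9 = 4862.
With 26 = 2·13 people, non-crossing handshake pairings are non-crossing perfect matchings on a circle, counted by C_13. So D = C_13 = 742900.
A − B − D = 2674440 − 4862 − 742900 = 1926678.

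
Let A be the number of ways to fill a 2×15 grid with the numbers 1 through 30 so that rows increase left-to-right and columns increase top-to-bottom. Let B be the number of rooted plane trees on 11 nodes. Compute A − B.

9678049

Standard Young tableaux of shape 2×n are counted by C_n; here n = 15. So A = C_15 = 9694845.
A rooted plane tree on 11 nodes has 10 edges, and such trees are counted by C_10. So B = C_10 = 16796.
A − B = 9694845 − 16796 = 9678049.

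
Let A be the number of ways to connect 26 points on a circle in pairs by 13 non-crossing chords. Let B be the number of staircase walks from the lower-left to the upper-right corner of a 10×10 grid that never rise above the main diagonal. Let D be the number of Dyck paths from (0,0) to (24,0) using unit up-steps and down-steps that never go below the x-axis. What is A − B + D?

934116

Non-crossing perfect matchings of 2n points on a circle are counted by C_n; with 26 points, n = 13. So A = C_13 = 742900.
Monotone paths in an n×n grid that stay weakly below the diagonal are counted by C_n; here n = 10. So B = C_10 = 16796.
Paths of 12 up- and 12 down-steps that never dip below the axis are Dyck paths; their count is C_12. So D = C_12 = 208012.
A − B + D = 742900 − 16796 + 208012 = 934116.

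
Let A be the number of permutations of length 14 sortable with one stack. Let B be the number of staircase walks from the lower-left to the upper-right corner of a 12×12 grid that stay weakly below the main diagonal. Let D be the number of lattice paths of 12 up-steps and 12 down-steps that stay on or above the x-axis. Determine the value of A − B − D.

2258416

Stack-sortable permutations are exactly the 231-avoiding ones, counted by C_n; here n = 14. So A = C_14 = 2674440.
Monotone paths in an n×n grid that stay weakly below the diagonal are counted by C_n; here n = 12. So B = C_12 = 208012.
Dyck paths of semilength n (length 2n) are counted by C_n; here n = 12. So D = C_12 = 208012.
A − B − D = 2674440 − 208012 − 208012 = 2258416.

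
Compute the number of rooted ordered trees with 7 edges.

A rooted plane tree with 7 edges has 8 nodes, and the count is C_7.
C_7 = C(14,7)/8 = 3432/8 = 429.

429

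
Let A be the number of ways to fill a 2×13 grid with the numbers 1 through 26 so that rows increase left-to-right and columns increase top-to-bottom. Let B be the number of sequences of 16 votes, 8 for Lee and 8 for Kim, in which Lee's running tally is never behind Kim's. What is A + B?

744330

By the hook-length formula (or a Dyck-path bijection), SYT of shape 2×13 number C_13. So A = C_13 = 742900.
Reading a vote for the leader as '(' and for the other as ')' turns such a sequence into a balanced string of 8 pairs, so the count is C_8. So B = C_8 = 1430.
A + B = 742900 + 1430 = 744330.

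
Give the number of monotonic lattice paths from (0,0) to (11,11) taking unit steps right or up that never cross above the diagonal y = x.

Monotone paths in an n×n grid that stay weakly below the diagonal are counted by C_n; here n = 11.
C_11 = C(22,11)/12 = 705432/12 = 58786.

58786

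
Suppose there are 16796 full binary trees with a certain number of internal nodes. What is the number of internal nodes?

10

Full binary trees with n internal nodes are counted by C_n. The Catalan number equal to 16796 is C_10.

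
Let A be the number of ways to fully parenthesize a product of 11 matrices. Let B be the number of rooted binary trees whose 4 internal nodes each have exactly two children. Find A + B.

16810

Ways to associate a product of 11 factors correspond to binary trees on 11 leaves, so the count is C_10. So A = C_10 = 16796.
The number of full binary trees on 4 internal nodes is the Catalan number C_4. So B = C_4 = 14.
A + B = 16796 + 14 = 16810.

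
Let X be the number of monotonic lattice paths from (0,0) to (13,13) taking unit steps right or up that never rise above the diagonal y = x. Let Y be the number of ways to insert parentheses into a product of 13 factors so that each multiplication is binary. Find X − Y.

Monotone paths in an n×n grid that stay weakly below the diagonal are counted by C_n; here n = 13. So X = C_13 = 742900.
Bracketing 13 factors into binary products is counted by C_{13−1} = C_12. So Y = C_12 = 208012.
X − Y = 742900 − 208012 = 534888.

534888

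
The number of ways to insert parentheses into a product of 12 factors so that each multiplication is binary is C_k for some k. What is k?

11

Parenthesizations of m factors correspond to full binary trees with m leaves, counted by C_{m−1}; m = 12 gives C_11.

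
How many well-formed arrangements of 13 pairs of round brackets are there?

742900

Balanced strings of n pairs of brackets are counted by C_n; here n = 13.
C_13 = C(26,13)/14 = 10400600/14 = 742900.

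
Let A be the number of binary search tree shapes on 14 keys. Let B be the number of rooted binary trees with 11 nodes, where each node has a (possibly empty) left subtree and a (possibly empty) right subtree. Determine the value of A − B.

Rooted binary trees with 14 nodes (each child slot possibly empty) number C_14. So A = C_14 = 2674440.
Binary trees (left/right distinguished) on n nodes are counted by C_n; here n = 11. So B = C_11 = 58786.
A − B = 2674440 − 58786 = 2615654.

2615654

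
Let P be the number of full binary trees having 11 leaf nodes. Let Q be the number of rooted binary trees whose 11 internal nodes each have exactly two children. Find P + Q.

Full binary trees with 11 leaves have 11−1 = 10 internal nodes, so there are C_10 of them. So P = C_10 = 16796.
Full binary trees with n internal nodes are counted by C_n; here n = 11. So Q = C_11 = 58786.
P + Q = 16796 + 58786 = 75582.

75582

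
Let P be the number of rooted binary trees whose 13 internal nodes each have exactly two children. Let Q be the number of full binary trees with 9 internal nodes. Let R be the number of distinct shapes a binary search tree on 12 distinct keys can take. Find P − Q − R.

Full binary trees with n internal nodes are counted by C_n; here n = 13. So P = C_13 = 742900.
Full binary trees with n internal nodes are counted by C_n; here n = 9. So Q = C_9 = 4862.
Rooted binary trees with 12 nodes (each child slot possibly empty) number C_12. So R = C_12 = 208012.
P − Q − R = 742900 − 4862 − 208012 = 530026.

530026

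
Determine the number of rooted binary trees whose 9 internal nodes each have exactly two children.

Full binary trees with n internal nodes are counted by C_n; here n = 9.
C_9 = C(18,9)/10 = 48620/10 = 4862.

4862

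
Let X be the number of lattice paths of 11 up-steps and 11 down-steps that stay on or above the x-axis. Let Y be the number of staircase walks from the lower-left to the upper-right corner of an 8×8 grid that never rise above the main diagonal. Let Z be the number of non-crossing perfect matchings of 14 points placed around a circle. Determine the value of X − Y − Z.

56927

Dyck paths of semilength n (length 2n) are counted by C_n; here n = 11. So X = C_11 = 58786.
Sub-diagonal monotone paths from (0,0) to (8,8) biject with Dyck paths of semilength 8, giving C_8. So Y = C_8 = 1430.
Pairing 14 circle points by 7 non-crossing chords gives C_7 matchings. So Z = C_7 = 429.
X − Y − Z = 58786 − 1430 − 429 = 56927.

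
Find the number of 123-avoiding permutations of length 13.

742900

For any fixed pattern of length 3, the pattern-avoiding permutations of [13] number C_13.
C_13 = C(26,13)/14 = 10400600/14 = 742900.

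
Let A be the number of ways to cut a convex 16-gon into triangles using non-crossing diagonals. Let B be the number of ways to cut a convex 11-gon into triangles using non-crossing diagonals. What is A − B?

A convex 16-gon is triangulated into 14 triangles, and the number of such triangulations is the Catalan number C_{16−2} = C_14. So A = C_14 = 2674440.
Triangulations of a convex m-gon are counted by C_{m−2}; with m = 11 this is C_9. So B = C_9 = 4862.
A − B = 2674440 − 4862 = 2669578.

2669578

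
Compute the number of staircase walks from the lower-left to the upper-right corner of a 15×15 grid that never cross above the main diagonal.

Sub-diagonal monotone paths from (0,0) to (15,15) biject with Dyck paths of semilength 15, giving C_15.
C_15 = C(30,15)/16 = 155117520/16 = 9694845.

9694845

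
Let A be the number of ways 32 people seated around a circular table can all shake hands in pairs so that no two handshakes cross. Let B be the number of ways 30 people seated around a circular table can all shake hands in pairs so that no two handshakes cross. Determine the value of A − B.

25662825

Non-crossing handshake pairings of 2n people are counted by C_n; 32 people gives n = 16. So A = C_16 = 35357670.
Non-crossing handshake pairings of 2n people are counted by C_n; 30 people gives n = 15. So B = C_15 = 9694845.
A − B = 35357670 − 9694845 = 25662825.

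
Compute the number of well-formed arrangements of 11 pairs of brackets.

58786

A balanced arrangement of 11 bracket pairs is a Dyck word of semilength 11, so the count is C_11.
C_11 = C(22,11)/12 = 705432/12 = 58786.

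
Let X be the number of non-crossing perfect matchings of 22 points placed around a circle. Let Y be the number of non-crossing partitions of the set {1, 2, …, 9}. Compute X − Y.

Non-crossing perfect matchings of 2n points on a circle are counted by C_n; with 22 points, n = 11. So X = C_11 = 58786.
Non-crossing partitions of an n-element set are counted by C_n; here n = 9. So Y = C_9 = 4862.
X − Y = 58786 − 4862 = 53924.

53924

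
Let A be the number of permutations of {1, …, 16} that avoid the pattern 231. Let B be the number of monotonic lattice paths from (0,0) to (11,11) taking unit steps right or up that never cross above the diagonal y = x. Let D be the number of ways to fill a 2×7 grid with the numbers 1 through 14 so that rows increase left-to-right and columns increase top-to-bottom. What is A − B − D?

35298455

For any fixed pattern of length 3, the pattern-avoiding permutations of [16] number C_16. So A = C_16 = 35357670.
Sub-diagonal monotone paths from (0,0) to (11,11) biject with Dyck paths of semilength 11, giving C_11. So B = C_11 = 58786.
Standard Young tableaux of shape 2×n are counted by C_n; here n = 7. So D = C_7 = 429.
A − B − D = 35357670 − 58786 − 429 = 35298455.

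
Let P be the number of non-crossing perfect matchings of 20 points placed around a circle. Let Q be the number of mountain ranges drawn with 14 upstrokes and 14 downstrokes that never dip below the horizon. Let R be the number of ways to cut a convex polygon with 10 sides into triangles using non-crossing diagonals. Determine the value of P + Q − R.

Pairing 20 circle points by 10 non-crossing chords gives C_10 matchings. So P = C_10 = 16796.
A Dyck path with 14 up-steps and 14 down-steps has semilength 14, so there are C_14 of them. So Q = C_14 = 2674440.
The number of triangulations of a 10-gon is the Catalan number C_8 (index = sides − 2). So R = C_8 = 1430.
P + Q − R = 16796 + 2674440 − 1430 = 2689806.

2689806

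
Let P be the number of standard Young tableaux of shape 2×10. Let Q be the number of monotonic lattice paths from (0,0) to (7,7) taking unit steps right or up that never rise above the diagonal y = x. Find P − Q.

16367

By the hook-length formula (or a Dyck-path bijection), SYT of shape 2×10 number C_10. So P = C_10 = 16796.
Sub-diagonal monotone paths from (0,0) to (7,7) biject with Dyck paths of semilength 7, giving C_7. So Q = C_7 = 429.
P − Q = 16796 − 429 = 16367.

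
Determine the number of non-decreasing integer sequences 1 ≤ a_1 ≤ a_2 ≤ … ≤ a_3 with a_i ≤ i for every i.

5

Weakly increasing sequences with a_i ≤ i biject with Dyck paths of semilength 3, so there are C_3.
C_3 = C(6,3)/4 = 20/4 = 5.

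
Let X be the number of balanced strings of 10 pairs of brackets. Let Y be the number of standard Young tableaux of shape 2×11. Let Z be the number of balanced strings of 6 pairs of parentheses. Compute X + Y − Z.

75450

Balanced strings of n pairs of brackets are counted by C_n; here n = 10. So X = C_10 = 16796.
Standard Young tableaux of shape 2×n are counted by C_n; here n = 11. So Y = C_11 = 58786.
A balanced arrangement of 6 bracket pairs is a Dyck word of semilength 6, so the count is C_6. So Z = C_6 = 132.
X + Y − Z = 16796 + 58786 − 132 = 75450.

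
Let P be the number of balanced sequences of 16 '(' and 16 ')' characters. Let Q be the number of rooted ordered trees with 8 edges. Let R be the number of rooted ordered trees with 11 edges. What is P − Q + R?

35415026

A balanced arrangement of 16 bracket pairs is a Dyck word of semilength 16, so the count is C_16. So P = C_16 = 35357670.
A rooted plane tree with 8 edges has 9 nodes, and the count is C_8. So Q = C_8 = 1430.
Rooted ordered trees with n edges are counted by C_n; here n = 11. So R = C_11 = 58786.
P − Q + R = 35357670 − 1430 + 58786 = 35415026.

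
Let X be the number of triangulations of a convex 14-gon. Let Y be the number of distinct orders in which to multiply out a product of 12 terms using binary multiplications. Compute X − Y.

Triangulations of a convex m-gon are counted by C_{m−2}; with m = 14 this is C_12. So X = C_12 = 208012.
Ways to associate a product of 12 factors correspond to binary trees on 12 leaves, so the count is C_11. So Y = C_11 = 58786.
X − Y = 208012 − 58786 = 149226.

149226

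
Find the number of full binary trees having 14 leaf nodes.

A full binary tree with L leaves has L−1 internal nodes and is counted by C_{L−1}; L = 14 gives C_13.
C_13 = 742900.

742900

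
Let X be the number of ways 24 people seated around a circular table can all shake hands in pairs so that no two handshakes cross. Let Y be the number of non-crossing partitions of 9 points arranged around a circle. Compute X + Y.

212874

Non-crossing handshake pairings of 2n people are counted by C_n; 24 people gives n = 12. So X = C_12 = 208012.
The non-crossing partitions of [9] form a lattice of size C_9. So Y = C_9 = 4862.
X + Y = 208012 + 4862 = 212874.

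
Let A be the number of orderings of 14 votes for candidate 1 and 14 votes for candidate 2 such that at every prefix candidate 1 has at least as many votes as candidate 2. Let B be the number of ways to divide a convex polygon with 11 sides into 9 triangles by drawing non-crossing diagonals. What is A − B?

Reading a vote for the leader as '(' and for the other as ')' turns such a sequence into a balanced string of 14 pairs, so the count is C_14. So A = C_14 = 2674440.
The number of triangulations of an 11-gon is the Catalan number C_9 (index = sides − 2). So B = C_9 = 4862.
A − B = 2674440 − 4862 = 2669578.

2669578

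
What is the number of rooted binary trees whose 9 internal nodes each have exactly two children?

4862

Full binary trees with n internal nodes are counted by C_n; here n = 9.
C_9 = C(18,9)/10 = 48620/10 = 4862.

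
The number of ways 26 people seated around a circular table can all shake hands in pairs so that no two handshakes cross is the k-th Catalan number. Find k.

With 26 = 2·13 people, non-crossing handshake pairings are non-crossing perfect matchings on a circle, counted by C_13.

13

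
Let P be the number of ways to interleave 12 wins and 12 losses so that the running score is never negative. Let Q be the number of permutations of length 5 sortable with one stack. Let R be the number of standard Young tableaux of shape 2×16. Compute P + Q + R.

Ballot sequences with n votes each where one side never trails are Dyck words, counted by C_n; here n = 12. So P = C_12 = 208012.
By Knuth's characterisation, the stack-sortable permutations of length 5 are the 231-avoiders, numbering C_5. So Q = C_5 = 42.
By the hook-length formula (or a Dyck-path bijection), SYT of shape 2×16 number C_16. So R = C_16 = 35357670.
P + Q + R = 208012 + 42 + 35357670 = 35565724.

35565724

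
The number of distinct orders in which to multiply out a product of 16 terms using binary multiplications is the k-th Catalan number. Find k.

Bracketing 16 factors into binary products is counted by C_{16−1} = C_15.

15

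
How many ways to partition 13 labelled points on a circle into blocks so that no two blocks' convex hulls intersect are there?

742900

The non-crossing partitions of [13] form a lattice of size C_13.
C_13 = C(26,13)/14 = 10400600/14 = 742900.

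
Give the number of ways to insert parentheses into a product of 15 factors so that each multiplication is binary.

2674440

Ways to associate a product of 15 factors correspond to binary trees on 15 leaves, so the count is C_14.
C_14 = C(28,14)/15 = 40116600/15 = 2674440.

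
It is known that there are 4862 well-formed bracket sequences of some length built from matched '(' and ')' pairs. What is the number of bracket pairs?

Balanced strings of n bracket-pairs are counted by C_n, and C_9 = 4862.

9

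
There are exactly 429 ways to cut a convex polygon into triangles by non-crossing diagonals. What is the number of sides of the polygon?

Triangulations of a convex m-gon are counted by C_{m−2}. Since C_7 = 429, the index is 7.
So m − 2 = 7, giving m = 9 sides.

9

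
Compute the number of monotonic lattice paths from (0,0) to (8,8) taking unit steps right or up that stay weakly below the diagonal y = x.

Sub-diagonal monotone paths from (0,0) to (8,8) biject with Dyck paths of semilength 8, giving C_8.
C_8 = C(16,8)/9 = 12870/9 = 1430.

1430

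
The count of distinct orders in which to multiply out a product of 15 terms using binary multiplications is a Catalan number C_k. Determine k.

Parenthesizations of m factors correspond to full binary trees with m leaves, counted by C_{m−1}; m = 15 gives C_14.

14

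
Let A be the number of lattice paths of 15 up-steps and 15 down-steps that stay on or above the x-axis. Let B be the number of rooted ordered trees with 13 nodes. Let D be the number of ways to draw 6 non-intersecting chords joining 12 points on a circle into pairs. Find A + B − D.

9902725

Paths of 15 up- and 15 down-steps that never dip below the axis are Dyck paths; their count is C_15. So A = C_15 = 9694845.
A rooted plane tree on 13 nodes has 12 edges, and such trees are counted by C_12. So B = C_12 = 208012.
Non-crossing perfect matchings of 2n points on a circle are counted by C_n; with 12 points, n = 6. So D = C_6 = 132.
A + B − D = 9694845 + 208012 − 132 = 9902725.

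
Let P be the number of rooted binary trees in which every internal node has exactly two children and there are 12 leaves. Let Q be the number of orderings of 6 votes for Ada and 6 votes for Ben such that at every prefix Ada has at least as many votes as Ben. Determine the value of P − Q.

58654

A full binary tree with L leaves has L−1 internal nodes and is counted by C_{L−1}; L = 12 gives C_11. So P = C_11 = 58786.
Reading a vote for the leader as '(' and for the other as ')' turns such a sequence into a balanced string of 6 pairs, so the count is C_6. So Q = C_6 = 132.
P − Q = 58786 − 132 = 58654.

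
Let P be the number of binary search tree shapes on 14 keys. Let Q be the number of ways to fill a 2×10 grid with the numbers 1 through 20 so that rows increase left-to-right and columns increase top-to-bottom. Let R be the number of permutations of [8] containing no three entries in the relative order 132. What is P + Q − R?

Rooted binary trees with 14 nodes (each child slot possibly empty) number C_14. So P = C_14 = 2674440.
Standard Young tableaux of shape 2×n are counted by C_n; here n = 10. So Q = C_10 = 16796.
For any fixed pattern of length 3, the pattern-avoiding permutations of [8] number C_8. So R = C_8 = 1430.
P + Q − R = 2674440 + 16796 − 1430 = 2689806.

2689806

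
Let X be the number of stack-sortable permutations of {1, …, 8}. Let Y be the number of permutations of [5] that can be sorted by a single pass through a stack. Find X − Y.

By Knuth's characterisation, the stack-sortable permutations of length 8 are the 231-avoiders, numbering C_8. So X = C_8 = 1430.
By Knuth's characterisation, the stack-sortable permutations of length 5 are the 231-avoiders, numbering C_5. So Y = C_5 = 42.
X − Y = 1430 − 42 = 1388.

1388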